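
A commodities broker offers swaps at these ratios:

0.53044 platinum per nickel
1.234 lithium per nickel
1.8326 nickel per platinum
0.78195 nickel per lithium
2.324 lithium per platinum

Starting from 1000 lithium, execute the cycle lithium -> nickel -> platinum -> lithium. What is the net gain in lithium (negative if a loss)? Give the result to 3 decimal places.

-36.057

1000 lithium × 0.78195 = 781.95 nickel
781.95 nickel × 0.53044 = 414.777558 platinum
414.777558 platinum × 2.324 = 963.943044792 lithium
Net change: 963.943044792 − 1000 = -36.056955208 lithium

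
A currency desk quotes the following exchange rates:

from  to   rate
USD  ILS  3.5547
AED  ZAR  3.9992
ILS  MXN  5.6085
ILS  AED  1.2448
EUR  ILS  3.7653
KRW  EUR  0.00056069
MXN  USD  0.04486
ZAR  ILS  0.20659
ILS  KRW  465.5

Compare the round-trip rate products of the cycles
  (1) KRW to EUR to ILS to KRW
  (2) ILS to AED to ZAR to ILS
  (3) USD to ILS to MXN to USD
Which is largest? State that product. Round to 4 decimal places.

1.0284

(1) 0.00056069 × 3.7653 × 465.5 = 0.98275
(2) 1.2448 × 3.9992 × 0.20659 = 1.02845
(3) 3.5547 × 5.6085 × 0.04486 = 0.89435
Highest is cycle (2) at 1.0284 (>1, arbitrage).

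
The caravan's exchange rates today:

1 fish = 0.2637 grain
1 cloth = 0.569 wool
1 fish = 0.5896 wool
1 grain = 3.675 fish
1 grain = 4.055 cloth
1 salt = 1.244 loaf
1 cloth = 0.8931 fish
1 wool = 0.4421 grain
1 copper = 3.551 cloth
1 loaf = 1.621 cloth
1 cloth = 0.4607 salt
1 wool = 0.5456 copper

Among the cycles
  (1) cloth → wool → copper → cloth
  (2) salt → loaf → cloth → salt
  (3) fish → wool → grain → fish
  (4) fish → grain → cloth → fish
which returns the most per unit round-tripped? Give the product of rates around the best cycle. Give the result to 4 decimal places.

1.1024

(1) 0.569 × 0.5456 × 3.551 = 1.10240
(2) 1.244 × 1.621 × 0.4607 = 0.92901
(3) 0.5896 × 0.4421 × 3.675 = 0.95793
(4) 0.2637 × 4.055 × 0.8931 = 0.95499
Highest is cycle (1) at 1.1024 (>1, arbitrage).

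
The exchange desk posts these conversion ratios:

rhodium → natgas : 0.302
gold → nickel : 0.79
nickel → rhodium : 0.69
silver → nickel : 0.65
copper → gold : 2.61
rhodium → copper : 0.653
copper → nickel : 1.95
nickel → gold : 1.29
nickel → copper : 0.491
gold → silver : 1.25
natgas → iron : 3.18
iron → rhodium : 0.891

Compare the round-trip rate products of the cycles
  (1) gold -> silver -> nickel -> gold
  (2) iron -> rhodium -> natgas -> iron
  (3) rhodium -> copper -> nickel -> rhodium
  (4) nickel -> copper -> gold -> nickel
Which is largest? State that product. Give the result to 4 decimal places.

1.0481

(1) 1.25 × 0.65 × 1.29 = 1.04813
(2) 0.891 × 0.302 × 3.18 = 0.85568
(3) 0.653 × 1.95 × 0.69 = 0.87861
(4) 0.491 × 2.61 × 0.79 = 1.01239
Highest is cycle (1) at 1.0481 (>1, arbitrage).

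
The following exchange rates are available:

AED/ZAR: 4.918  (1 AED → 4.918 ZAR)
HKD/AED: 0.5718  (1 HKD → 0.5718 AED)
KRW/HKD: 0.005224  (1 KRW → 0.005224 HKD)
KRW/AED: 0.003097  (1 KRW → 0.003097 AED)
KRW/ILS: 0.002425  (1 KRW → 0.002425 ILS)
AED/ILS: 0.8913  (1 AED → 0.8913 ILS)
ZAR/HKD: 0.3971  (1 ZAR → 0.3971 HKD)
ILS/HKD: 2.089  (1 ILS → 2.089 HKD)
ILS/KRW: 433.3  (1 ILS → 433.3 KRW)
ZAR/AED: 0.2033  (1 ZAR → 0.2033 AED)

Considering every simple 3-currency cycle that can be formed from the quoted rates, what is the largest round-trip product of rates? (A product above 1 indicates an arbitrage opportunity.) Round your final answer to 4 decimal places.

ILS→KRW→AED→ILS: 433.3 × 0.003097 × 0.8913 = 1.19606
ZAR→HKD→AED→ZAR: 0.3971 × 0.5718 × 4.918 = 1.11669
ILS→HKD→AED→ILS: 2.089 × 0.5718 × 0.8913 = 1.06465
Maximum is ILS→KRW→AED→ILS at 1.1961; arbitrage exists.

1.1961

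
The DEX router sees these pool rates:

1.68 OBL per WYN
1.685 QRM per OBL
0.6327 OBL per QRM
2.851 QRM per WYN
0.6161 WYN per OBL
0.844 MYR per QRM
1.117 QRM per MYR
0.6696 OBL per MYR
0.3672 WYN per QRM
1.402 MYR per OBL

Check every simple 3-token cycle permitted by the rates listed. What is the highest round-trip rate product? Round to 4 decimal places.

1.1113

OBL→WYN→QRM→OBL: 0.6161 × 2.851 × 0.6327 = 1.11134
OBL→QRM→WYN→OBL: 1.685 × 0.3672 × 1.68 = 1.03947
OBL→MYR→QRM→OBL: 1.402 × 1.117 × 0.6327 = 0.99083
OBL→QRM→MYR→OBL: 1.685 × 0.844 × 0.6696 = 0.95226
Maximum is OBL→WYN→QRM→OBL at 1.1113; arbitrage exists.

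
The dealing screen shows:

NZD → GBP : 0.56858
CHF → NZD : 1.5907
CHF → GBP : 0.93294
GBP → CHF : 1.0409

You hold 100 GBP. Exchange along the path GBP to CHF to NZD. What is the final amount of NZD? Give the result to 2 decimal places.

165.58

100 GBP × 1.0409 = 104.09 CHF
104.09 CHF × 1.5907 = 165.575963 NZD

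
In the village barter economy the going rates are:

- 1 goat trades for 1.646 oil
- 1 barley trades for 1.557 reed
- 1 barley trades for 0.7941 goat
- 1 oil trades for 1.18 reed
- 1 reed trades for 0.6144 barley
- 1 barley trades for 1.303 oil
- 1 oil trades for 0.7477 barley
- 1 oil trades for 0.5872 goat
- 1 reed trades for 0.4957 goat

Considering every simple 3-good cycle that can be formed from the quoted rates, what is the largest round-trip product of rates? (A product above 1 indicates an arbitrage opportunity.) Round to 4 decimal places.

goat→oil→barley→goat: 1.646 × 0.7477 × 0.7941 = 0.97731
goat→oil→reed→goat: 1.646 × 1.18 × 0.4957 = 0.96279
barley→oil→reed→barley: 1.303 × 1.18 × 0.6144 = 0.94466
Maximum is goat→oil→barley→goat at 0.9773; no arbitrage — every cycle loses value.

0.9773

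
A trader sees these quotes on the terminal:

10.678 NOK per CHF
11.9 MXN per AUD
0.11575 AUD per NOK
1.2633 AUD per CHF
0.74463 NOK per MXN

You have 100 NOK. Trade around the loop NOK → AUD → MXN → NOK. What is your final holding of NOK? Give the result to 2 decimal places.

102.57

100 NOK × 0.11575 = 11.575 AUD
11.575 AUD × 11.9 = 137.7425 MXN
137.7425 MXN × 0.74463 = 102.567197775 NOK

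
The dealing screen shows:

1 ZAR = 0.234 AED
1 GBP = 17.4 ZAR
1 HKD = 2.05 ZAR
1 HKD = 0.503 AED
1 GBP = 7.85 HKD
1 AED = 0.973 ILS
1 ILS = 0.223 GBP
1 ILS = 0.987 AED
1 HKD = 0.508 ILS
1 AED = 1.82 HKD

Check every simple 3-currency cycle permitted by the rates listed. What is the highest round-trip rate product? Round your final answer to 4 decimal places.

HKD→ILS→AED→HKD: 0.508 × 0.987 × 1.82 = 0.91254
HKD→ILS→GBP→HKD: 0.508 × 0.223 × 7.85 = 0.88928
HKD→ZAR→AED→HKD: 2.05 × 0.234 × 1.82 = 0.87305
Maximum is HKD→ILS→AED→HKD at 0.9125; no arbitrage — every cycle loses value.

0.9125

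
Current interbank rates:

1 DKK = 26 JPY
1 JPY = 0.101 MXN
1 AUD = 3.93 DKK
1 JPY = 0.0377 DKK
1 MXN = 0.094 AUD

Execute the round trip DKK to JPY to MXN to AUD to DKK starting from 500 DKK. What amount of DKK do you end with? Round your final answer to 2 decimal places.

485.05

500 DKK × 26 = 13000 JPY
13000 JPY × 0.101 = 1313 MXN
1313 MXN × 0.094 = 123.422 AUD
123.422 AUD × 3.93 = 485.04846 DKK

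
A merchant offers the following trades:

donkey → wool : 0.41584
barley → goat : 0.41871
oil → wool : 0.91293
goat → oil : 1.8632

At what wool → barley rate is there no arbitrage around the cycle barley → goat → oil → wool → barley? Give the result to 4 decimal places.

Known legs of the cycle: 0.41871 × 1.8632 × 0.91293 = 0.71221364110296
For no arbitrage the full-cycle product must be 1, so the missing rate is 1 / 0.71221364110296 ≈ 1.404073.

1.4041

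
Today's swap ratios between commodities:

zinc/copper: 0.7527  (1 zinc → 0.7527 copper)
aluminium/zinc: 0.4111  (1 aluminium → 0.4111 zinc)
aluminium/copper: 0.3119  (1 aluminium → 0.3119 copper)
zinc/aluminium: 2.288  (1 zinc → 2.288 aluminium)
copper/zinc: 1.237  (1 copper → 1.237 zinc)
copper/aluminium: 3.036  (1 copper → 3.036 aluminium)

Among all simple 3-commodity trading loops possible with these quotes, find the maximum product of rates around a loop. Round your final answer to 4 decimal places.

0.9394

copper→aluminium→zinc→copper: 3.036 × 0.4111 × 0.7527 = 0.93944
copper→zinc→aluminium→copper: 1.237 × 2.288 × 0.3119 = 0.88276
Maximum is copper→aluminium→zinc→copper at 0.9394; no arbitrage — every cycle loses value.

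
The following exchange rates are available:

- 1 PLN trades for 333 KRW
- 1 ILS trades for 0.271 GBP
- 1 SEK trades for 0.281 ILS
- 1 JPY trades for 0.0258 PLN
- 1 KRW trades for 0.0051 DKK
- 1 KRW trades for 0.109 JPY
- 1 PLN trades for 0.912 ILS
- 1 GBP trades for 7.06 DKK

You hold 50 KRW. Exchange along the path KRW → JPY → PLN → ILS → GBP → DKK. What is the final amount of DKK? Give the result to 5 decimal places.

0.24535

50 KRW × 0.109 = 5.45 JPY
5.45 JPY × 0.0258 = 0.14061 PLN
0.14061 PLN × 0.912 = 0.12823632 ILS
0.12823632 ILS × 0.271 = 0.03475204272 GBP
0.03475204272 GBP × 7.06 = 0.2453494216032 DKK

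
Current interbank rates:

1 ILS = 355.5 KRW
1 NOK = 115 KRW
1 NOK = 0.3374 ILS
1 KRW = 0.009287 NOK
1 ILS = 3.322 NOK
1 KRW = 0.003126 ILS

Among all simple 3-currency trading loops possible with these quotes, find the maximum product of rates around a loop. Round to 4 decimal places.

KRW→ILS→NOK→KRW: 0.003126 × 3.322 × 115 = 1.19423
KRW→NOK→ILS→KRW: 0.009287 × 0.3374 × 355.5 = 1.11394
Maximum is KRW→ILS→NOK→KRW at 1.1942; arbitrage exists.

1.1942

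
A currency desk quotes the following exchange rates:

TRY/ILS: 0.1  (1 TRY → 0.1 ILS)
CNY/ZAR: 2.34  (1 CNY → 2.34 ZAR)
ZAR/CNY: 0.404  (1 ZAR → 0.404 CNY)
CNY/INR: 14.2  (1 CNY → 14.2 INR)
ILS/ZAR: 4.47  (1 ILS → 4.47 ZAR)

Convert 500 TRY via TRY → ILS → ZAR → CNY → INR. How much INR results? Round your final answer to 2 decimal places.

500 TRY × 0.1 = 50 ILS
50 ILS × 4.47 = 223.5 ZAR
223.5 ZAR × 0.404 = 90.294 CNY
90.294 CNY × 14.2 = 1282.1748 INR

1282.17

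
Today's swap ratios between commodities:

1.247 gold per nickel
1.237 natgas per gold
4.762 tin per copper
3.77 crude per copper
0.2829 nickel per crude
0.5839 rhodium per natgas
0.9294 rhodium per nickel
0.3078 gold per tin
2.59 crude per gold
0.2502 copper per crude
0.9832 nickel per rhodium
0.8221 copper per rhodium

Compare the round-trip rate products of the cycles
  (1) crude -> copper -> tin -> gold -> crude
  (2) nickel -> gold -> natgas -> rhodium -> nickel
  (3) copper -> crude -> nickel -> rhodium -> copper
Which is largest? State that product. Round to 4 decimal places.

0.9498

(1) 0.2502 × 4.762 × 0.3078 × 2.59 = 0.94983
(2) 1.247 × 1.237 × 0.5839 × 0.9832 = 0.88556
(3) 3.77 × 0.2829 × 0.9294 × 0.8221 = 0.81489
Highest is cycle (1) at 0.9498 (≤1, no arbitrage).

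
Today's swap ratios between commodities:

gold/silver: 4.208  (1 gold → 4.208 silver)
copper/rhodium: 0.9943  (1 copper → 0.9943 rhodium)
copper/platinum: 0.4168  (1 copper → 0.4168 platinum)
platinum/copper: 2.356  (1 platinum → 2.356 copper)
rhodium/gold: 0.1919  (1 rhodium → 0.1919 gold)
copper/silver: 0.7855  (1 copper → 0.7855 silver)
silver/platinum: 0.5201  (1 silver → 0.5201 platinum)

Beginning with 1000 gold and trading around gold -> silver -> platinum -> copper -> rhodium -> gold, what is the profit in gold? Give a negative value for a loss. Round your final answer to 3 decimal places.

-16.147

1000 gold × 4.208 = 4208 silver
4208 silver × 0.5201 = 2188.5808 platinum
2188.5808 platinum × 2.356 = 5156.2963648 copper
5156.2963648 copper × 0.9943 = 5126.90547552064 rhodium
5126.90547552064 rhodium × 0.1919 = 983.853160752410816 gold
Net change: 983.853160752410816 − 1000 = -16.146839247589184 gold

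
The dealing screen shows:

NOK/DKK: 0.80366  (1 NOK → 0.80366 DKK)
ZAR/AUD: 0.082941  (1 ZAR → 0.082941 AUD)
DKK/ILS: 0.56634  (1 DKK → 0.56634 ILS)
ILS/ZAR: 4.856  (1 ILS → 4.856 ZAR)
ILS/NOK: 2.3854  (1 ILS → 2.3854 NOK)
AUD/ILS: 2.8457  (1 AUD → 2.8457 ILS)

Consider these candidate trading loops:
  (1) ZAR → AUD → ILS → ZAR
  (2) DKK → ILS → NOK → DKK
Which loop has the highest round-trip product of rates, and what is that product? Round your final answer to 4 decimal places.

1.1461

(1) 0.082941 × 2.8457 × 4.856 = 1.14614
(2) 0.56634 × 2.3854 × 0.80366 = 1.08570
Highest is cycle (1) at 1.1461 (>1, arbitrage).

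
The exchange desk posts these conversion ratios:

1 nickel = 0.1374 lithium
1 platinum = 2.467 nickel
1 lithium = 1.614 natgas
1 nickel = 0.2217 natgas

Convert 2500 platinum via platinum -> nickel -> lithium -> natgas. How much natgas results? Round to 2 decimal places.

1367.73

2500 platinum × 2.467 = 6167.5 nickel
6167.5 nickel × 0.1374 = 847.4145 lithium
847.4145 lithium × 1.614 = 1367.727003 natgas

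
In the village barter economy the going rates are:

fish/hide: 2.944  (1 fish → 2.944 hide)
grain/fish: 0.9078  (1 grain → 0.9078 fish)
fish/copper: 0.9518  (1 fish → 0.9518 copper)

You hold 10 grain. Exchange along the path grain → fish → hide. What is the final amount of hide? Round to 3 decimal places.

26.726

10 grain × 0.9078 = 9.078 fish
9.078 fish × 2.944 = 26.725632 hide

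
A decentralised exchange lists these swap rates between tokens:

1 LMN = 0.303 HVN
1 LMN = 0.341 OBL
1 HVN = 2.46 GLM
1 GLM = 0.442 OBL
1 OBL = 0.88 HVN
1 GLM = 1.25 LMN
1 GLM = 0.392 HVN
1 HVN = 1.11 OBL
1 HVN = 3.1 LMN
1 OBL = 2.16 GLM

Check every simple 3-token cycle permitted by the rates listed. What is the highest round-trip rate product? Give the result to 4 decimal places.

0.9568

GLM→OBL→HVN→GLM: 0.442 × 0.88 × 2.46 = 0.95684
GLM→HVN→OBL→GLM: 0.392 × 1.11 × 2.16 = 0.93986
GLM→LMN→HVN→GLM: 1.25 × 0.303 × 2.46 = 0.93173
LMN→OBL→HVN→LMN: 0.341 × 0.88 × 3.1 = 0.93025
GLM→LMN→OBL→GLM: 1.25 × 0.341 × 2.16 = 0.92070
Maximum is GLM→OBL→HVN→GLM at 0.9568; no arbitrage — every cycle loses value.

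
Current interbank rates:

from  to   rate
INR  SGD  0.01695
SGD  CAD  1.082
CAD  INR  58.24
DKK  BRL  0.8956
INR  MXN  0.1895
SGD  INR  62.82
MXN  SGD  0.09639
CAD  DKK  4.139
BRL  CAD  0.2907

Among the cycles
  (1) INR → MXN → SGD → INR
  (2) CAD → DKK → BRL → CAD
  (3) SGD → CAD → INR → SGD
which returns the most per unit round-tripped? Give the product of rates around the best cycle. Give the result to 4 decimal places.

(1) 0.1895 × 0.09639 × 62.82 = 1.14746
(2) 4.139 × 0.8956 × 0.2907 = 1.07759
(3) 1.082 × 58.24 × 0.01695 = 1.06812
Highest is cycle (1) at 1.1475 (>1, arbitrage).

1.1475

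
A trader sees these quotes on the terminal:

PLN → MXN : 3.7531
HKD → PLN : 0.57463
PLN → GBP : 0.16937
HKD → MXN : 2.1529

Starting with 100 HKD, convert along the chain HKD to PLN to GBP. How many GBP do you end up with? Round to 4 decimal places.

100 HKD × 0.57463 = 57.463 PLN
57.463 PLN × 0.16937 = 9.73250831 GBP

9.7325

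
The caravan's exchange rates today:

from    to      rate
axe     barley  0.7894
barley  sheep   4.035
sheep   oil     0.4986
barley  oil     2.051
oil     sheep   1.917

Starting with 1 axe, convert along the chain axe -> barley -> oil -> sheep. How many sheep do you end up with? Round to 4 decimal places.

3.1037

1 axe × 0.7894 = 0.7894 barley
0.7894 barley × 2.051 = 1.6190594 oil
1.6190594 oil × 1.917 = 3.1037368698 sheep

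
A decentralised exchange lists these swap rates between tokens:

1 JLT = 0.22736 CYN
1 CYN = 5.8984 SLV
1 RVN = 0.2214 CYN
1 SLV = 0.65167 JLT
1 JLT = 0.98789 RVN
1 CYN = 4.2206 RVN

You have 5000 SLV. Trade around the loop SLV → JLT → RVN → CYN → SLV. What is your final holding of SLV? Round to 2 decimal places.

5000 SLV × 0.65167 = 3258.35 JLT
3258.35 JLT × 0.98789 = 3218.8913815 RVN
3218.8913815 RVN × 0.2214 = 712.6625518641 CYN
712.6625518641 CYN × 5.8984 = 4203.56879591520744 SLV

4203.57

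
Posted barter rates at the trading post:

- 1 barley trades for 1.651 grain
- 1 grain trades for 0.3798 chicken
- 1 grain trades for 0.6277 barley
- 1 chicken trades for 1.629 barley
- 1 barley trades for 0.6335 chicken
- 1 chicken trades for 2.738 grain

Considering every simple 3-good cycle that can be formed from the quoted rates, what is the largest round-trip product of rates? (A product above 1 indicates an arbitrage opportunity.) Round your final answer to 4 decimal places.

1.0888

chicken→grain→barley→chicken: 2.738 × 0.6277 × 0.6335 = 1.08876
chicken→barley→grain→chicken: 1.629 × 1.651 × 0.3798 = 1.02146
Maximum is chicken→grain→barley→chicken at 1.0888; arbitrage exists.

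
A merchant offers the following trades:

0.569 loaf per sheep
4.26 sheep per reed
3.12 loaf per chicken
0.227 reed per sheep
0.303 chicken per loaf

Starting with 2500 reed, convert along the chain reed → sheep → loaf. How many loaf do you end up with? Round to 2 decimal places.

2500 reed × 4.26 = 10650 sheep
10650 sheep × 0.569 = 6059.85 loaf

6059.85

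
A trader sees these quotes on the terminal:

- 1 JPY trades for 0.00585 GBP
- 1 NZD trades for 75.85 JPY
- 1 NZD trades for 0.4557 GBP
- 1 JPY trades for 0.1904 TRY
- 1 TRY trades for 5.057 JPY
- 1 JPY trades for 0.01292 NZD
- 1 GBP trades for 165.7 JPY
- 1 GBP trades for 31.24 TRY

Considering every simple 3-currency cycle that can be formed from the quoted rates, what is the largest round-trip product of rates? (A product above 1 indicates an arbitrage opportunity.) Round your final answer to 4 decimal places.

NZD→GBP→JPY→NZD: 0.4557 × 165.7 × 0.01292 = 0.97558
GBP→TRY→JPY→GBP: 31.24 × 5.057 × 0.00585 = 0.92419
Maximum is NZD→GBP→JPY→NZD at 0.9756; no arbitrage — every cycle loses value.

0.9756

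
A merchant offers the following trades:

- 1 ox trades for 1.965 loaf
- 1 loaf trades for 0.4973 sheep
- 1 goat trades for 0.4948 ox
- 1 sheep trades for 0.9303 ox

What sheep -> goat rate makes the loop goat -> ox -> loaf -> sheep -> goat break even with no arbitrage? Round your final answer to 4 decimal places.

2.0682

Known legs of the cycle: 0.4948 × 1.965 × 0.4973 = 0.4835158386
For no arbitrage the full-cycle product must be 1, so the missing rate is 1 / 0.4835158386 ≈ 2.068185.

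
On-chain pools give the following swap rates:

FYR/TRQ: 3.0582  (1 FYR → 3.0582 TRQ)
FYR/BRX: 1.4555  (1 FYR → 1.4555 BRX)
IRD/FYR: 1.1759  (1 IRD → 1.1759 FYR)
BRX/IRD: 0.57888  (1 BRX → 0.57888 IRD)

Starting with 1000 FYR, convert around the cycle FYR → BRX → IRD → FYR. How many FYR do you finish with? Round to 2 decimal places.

1000 FYR × 1.4555 = 1455.5 BRX
1455.5 BRX × 0.57888 = 842.55984 IRD
842.55984 IRD × 1.1759 = 990.766115856 FYR

990.77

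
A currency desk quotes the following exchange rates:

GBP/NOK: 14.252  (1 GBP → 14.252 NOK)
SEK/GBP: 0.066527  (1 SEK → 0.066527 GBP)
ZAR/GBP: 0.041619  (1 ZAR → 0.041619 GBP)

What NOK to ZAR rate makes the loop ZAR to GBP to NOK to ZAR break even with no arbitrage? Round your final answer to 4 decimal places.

Known legs of the cycle: 0.041619 × 14.252 = 0.593153988
For no arbitrage the full-cycle product must be 1, so the missing rate is 1 / 0.593153988 ≈ 1.685903.

1.6859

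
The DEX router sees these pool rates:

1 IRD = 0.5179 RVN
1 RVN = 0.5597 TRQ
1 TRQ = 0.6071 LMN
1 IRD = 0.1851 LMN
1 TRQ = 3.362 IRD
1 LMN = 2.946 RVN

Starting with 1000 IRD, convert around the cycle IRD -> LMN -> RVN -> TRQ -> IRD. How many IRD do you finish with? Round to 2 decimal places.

1000 IRD × 0.1851 = 185.1 LMN
185.1 LMN × 2.946 = 545.3046 RVN
545.3046 RVN × 0.5597 = 305.20698462 TRQ
305.20698462 TRQ × 3.362 = 1026.10588229244 IRD

1026.11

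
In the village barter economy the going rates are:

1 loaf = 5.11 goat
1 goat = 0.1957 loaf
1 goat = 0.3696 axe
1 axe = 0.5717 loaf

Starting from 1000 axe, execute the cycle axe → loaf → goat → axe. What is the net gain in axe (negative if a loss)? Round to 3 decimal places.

79.745

1000 axe × 0.5717 = 571.7 loaf
571.7 loaf × 5.11 = 2921.387 goat
2921.387 goat × 0.3696 = 1079.7446352 axe
Net change: 1079.7446352 − 1000 = 79.7446352 axe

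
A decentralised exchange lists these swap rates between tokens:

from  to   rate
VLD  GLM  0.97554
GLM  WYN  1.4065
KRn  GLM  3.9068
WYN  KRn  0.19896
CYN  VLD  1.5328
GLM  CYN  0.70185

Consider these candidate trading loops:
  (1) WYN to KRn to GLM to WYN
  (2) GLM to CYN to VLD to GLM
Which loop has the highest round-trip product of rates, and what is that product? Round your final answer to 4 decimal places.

(1) 0.19896 × 3.9068 × 1.4065 = 1.09327
(2) 0.70185 × 1.5328 × 0.97554 = 1.04948
Highest is cycle (1) at 1.0933 (>1, arbitrage).

1.0933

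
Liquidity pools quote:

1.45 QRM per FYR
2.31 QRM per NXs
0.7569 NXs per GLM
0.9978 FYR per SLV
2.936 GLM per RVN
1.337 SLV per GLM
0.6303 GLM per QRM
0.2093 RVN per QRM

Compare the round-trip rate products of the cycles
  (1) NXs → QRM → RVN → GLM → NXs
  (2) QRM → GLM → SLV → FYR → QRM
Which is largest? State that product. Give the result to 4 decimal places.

1.2192

(1) 2.31 × 0.2093 × 2.936 × 0.7569 = 1.07442
(2) 0.6303 × 1.337 × 0.9978 × 1.45 = 1.21924
Highest is cycle (2) at 1.2192 (>1, arbitrage).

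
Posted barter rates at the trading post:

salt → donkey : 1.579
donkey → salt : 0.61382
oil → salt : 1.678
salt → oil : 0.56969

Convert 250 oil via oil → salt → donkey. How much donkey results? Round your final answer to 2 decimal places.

250 oil × 1.678 = 419.5 salt
419.5 salt × 1.579 = 662.3905 donkey

662.39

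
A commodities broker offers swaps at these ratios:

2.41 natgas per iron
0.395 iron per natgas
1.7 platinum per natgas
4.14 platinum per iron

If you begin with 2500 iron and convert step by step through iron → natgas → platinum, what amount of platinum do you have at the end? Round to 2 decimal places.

10242.50

2500 iron × 2.41 = 6025 natgas
6025 natgas × 1.7 = 10242.5 platinum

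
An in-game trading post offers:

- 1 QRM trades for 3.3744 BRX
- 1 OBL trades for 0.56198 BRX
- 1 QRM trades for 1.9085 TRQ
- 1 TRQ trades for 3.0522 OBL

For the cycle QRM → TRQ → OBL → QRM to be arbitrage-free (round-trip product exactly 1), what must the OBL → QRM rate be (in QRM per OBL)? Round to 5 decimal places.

0.17167

Known legs of the cycle: 1.9085 × 3.0522 = 5.8251237
For no arbitrage the full-cycle product must be 1, so the missing rate is 1 / 5.8251237 ≈ 0.1716702.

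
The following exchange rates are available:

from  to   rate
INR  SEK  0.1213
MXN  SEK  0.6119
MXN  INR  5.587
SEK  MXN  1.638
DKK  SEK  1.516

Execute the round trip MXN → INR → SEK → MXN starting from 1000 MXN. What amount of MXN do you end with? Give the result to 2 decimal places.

1000 MXN × 5.587 = 5587 INR
5587 INR × 0.1213 = 677.7031 SEK
677.7031 SEK × 1.638 = 1110.0776778 MXN

1110.08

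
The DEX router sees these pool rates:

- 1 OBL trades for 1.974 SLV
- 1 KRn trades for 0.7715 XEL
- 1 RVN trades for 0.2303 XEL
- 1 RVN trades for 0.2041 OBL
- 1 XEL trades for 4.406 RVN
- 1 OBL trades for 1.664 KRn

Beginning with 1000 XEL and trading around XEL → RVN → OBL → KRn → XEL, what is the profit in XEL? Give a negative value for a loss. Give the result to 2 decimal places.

154.45

1000 XEL × 4.406 = 4406 RVN
4406 RVN × 0.2041 = 899.2646 OBL
899.2646 OBL × 1.664 = 1496.3762944 KRn
1496.3762944 KRn × 0.7715 = 1154.4543111296 XEL
Net change: 1154.4543111296 − 1000 = 154.4543111296 XEL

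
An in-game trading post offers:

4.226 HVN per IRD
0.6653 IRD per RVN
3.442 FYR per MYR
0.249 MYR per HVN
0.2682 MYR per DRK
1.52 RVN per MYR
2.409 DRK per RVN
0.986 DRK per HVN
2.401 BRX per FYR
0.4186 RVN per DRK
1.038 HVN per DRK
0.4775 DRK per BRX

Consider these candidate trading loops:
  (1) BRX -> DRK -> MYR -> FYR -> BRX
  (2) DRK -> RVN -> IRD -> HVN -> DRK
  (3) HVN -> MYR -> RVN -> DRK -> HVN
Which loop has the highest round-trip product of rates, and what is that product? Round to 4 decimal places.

1.1604

(1) 0.4775 × 0.2682 × 3.442 × 2.401 = 1.05836
(2) 0.4186 × 0.6653 × 4.226 × 0.986 = 1.16044
(3) 0.249 × 1.52 × 2.409 × 1.038 = 0.94641
Highest is cycle (2) at 1.1604 (>1, arbitrage).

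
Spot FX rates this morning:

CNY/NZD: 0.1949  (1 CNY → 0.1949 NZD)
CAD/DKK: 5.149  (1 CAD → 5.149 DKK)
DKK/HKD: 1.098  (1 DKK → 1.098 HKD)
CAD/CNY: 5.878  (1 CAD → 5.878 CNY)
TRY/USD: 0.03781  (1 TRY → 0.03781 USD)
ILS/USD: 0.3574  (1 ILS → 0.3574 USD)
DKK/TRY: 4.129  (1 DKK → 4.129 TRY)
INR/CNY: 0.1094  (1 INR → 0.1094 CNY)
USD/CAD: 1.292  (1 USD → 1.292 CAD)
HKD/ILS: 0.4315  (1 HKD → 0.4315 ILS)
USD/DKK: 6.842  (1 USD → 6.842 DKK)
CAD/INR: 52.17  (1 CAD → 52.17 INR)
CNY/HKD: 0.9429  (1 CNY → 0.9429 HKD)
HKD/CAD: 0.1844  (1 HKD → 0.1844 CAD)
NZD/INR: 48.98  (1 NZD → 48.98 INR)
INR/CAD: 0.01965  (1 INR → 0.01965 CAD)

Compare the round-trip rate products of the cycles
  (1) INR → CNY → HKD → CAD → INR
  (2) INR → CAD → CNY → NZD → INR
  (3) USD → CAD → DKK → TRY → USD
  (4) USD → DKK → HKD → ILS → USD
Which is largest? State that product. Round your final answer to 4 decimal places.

(1) 0.1094 × 0.9429 × 0.1844 × 52.17 = 0.99235
(2) 0.01965 × 5.878 × 0.1949 × 48.98 = 1.10261
(3) 1.292 × 5.149 × 4.129 × 0.03781 = 1.03857
(4) 6.842 × 1.098 × 0.4315 × 0.3574 = 1.15857
Highest is cycle (4) at 1.1586 (>1, arbitrage).

1.1586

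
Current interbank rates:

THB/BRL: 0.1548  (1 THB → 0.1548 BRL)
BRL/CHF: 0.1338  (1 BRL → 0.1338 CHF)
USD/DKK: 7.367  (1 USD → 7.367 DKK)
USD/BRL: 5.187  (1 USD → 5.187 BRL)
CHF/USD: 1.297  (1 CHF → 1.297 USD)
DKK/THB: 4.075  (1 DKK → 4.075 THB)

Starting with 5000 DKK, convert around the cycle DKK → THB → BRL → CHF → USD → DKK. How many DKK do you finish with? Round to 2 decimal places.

4032.32

5000 DKK × 4.075 = 20375 THB
20375 THB × 0.1548 = 3154.05 BRL
3154.05 BRL × 0.1338 = 422.01189 CHF
422.01189 CHF × 1.297 = 547.34942133 USD
547.34942133 USD × 7.367 = 4032.32318693811 DKK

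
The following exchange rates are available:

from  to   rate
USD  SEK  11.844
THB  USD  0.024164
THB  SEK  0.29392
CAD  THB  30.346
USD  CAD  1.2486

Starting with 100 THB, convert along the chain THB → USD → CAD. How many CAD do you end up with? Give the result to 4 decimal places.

3.0171

100 THB × 0.024164 = 2.4164 USD
2.4164 USD × 1.2486 = 3.01711704 CAD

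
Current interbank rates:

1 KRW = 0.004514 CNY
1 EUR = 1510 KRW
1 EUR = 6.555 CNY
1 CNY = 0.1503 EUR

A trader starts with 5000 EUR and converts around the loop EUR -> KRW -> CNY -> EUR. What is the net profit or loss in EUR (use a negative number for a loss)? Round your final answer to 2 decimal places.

5000 EUR × 1510 = 7550000 KRW
7550000 KRW × 0.004514 = 34080.7 CNY
34080.7 CNY × 0.1503 = 5122.32921 EUR
Net change: 5122.32921 − 5000 = 122.32921 EUR

122.33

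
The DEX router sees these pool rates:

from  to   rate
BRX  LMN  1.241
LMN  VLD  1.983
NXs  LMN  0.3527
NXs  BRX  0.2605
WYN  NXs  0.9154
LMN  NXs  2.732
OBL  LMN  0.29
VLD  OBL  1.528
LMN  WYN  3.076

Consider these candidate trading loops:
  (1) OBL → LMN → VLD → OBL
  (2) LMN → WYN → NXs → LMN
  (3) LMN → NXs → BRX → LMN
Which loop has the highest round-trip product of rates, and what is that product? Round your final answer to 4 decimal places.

0.9931

(1) 0.29 × 1.983 × 1.528 = 0.87871
(2) 3.076 × 0.9154 × 0.3527 = 0.99312
(3) 2.732 × 0.2605 × 1.241 = 0.88320
Highest is cycle (2) at 0.9931 (≤1, no arbitrage).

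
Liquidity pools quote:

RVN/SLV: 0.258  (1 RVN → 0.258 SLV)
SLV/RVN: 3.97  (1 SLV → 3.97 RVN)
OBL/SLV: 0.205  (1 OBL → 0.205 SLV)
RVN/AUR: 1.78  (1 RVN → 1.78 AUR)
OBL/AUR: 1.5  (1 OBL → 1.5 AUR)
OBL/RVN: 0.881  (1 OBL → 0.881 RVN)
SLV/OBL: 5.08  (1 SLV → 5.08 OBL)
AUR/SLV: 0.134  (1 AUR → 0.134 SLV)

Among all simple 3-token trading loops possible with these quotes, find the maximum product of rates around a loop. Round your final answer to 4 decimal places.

SLV→OBL→RVN→SLV: 5.08 × 0.881 × 0.258 = 1.15467
AUR→SLV→OBL→AUR: 0.134 × 5.08 × 1.5 = 1.02108
AUR→SLV→RVN→AUR: 0.134 × 3.97 × 1.78 = 0.94692
Maximum is SLV→OBL→RVN→SLV at 1.1547; arbitrage exists.

1.1547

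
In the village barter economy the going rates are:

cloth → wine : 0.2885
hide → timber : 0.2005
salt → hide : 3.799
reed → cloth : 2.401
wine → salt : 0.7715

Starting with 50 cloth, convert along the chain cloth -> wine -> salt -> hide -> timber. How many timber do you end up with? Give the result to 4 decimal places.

8.4769

50 cloth × 0.2885 = 14.425 wine
14.425 wine × 0.7715 = 11.1288875 salt
11.1288875 salt × 3.799 = 42.2786436125 hide
42.2786436125 hide × 0.2005 = 8.47686804430625 timber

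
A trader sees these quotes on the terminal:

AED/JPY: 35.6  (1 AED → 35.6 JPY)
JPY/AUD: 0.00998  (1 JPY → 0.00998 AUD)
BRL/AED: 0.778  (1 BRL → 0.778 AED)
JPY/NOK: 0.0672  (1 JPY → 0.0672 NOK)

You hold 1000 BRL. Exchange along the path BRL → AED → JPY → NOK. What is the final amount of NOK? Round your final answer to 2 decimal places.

1000 BRL × 0.778 = 778 AED
778 AED × 35.6 = 27696.8 JPY
27696.8 JPY × 0.0672 = 1861.22496 NOK

1861.22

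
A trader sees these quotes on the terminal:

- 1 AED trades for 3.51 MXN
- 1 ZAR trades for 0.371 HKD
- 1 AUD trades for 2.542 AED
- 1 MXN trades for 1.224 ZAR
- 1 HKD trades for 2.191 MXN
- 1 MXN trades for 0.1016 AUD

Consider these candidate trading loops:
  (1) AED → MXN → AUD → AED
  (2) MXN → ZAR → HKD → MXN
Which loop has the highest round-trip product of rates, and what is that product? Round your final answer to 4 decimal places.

0.9949

(1) 3.51 × 0.1016 × 2.542 = 0.90652
(2) 1.224 × 0.371 × 2.191 = 0.99494
Highest is cycle (2) at 0.9949 (≤1, no arbitrage).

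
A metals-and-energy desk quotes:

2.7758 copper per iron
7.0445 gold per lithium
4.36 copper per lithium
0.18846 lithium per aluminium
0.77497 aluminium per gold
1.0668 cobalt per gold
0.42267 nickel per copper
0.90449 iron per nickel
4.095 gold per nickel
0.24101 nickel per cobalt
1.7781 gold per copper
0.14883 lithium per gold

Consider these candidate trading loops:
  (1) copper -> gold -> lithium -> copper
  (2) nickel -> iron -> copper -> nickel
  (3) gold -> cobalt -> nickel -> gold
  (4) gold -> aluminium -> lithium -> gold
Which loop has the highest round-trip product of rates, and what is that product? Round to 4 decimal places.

1.1538

(1) 1.7781 × 0.14883 × 4.36 = 1.15381
(2) 0.90449 × 2.7758 × 0.42267 = 1.06119
(3) 1.0668 × 0.24101 × 4.095 = 1.05286
(4) 0.77497 × 0.18846 × 7.0445 = 1.02886
Highest is cycle (1) at 1.1538 (>1, arbitrage).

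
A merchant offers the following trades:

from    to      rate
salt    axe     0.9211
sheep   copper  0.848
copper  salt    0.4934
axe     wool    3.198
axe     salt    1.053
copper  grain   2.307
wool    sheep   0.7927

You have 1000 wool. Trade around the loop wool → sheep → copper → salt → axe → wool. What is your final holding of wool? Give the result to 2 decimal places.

1000 wool × 0.7927 = 792.7 sheep
792.7 sheep × 0.848 = 672.2096 copper
672.2096 copper × 0.4934 = 331.66821664 salt
331.66821664 salt × 0.9211 = 305.499594347104 axe
305.499594347104 axe × 3.198 = 976.987702722038592 wool

976.99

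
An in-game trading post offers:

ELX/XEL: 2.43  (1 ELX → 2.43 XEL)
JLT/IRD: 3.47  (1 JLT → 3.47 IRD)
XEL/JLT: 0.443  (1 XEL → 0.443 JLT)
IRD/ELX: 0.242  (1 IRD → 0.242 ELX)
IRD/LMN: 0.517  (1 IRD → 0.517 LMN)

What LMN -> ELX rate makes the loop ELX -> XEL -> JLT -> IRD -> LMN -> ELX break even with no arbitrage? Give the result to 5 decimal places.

Known legs of the cycle: 2.43 × 0.443 × 3.47 × 0.517 = 1.9312122951
For no arbitrage the full-cycle product must be 1, so the missing rate is 1 / 1.9312122951 ≈ 0.5178095.

0.51781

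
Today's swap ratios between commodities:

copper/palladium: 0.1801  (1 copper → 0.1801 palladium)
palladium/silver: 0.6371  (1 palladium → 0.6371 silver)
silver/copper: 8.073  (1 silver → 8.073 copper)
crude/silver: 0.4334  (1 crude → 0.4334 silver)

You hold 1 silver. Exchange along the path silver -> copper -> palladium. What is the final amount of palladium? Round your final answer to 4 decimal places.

1.4539

1 silver × 8.073 = 8.073 copper
8.073 copper × 0.1801 = 1.4539473 palladium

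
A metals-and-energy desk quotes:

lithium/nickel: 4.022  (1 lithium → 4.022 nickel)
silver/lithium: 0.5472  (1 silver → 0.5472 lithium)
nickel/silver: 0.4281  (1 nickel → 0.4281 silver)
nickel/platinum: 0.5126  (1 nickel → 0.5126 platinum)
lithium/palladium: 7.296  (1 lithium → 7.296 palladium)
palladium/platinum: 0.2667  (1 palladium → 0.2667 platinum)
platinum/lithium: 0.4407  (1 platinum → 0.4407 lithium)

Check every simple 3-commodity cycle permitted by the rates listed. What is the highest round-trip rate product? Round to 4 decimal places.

silver→lithium→nickel→silver: 0.5472 × 4.022 × 0.4281 = 0.94218
platinum→lithium→nickel→platinum: 0.4407 × 4.022 × 0.5126 = 0.90858
platinum→lithium→palladium→platinum: 0.4407 × 7.296 × 0.2667 = 0.85753
Maximum is silver→lithium→nickel→silver at 0.9422; no arbitrage — every cycle loses value.

0.9422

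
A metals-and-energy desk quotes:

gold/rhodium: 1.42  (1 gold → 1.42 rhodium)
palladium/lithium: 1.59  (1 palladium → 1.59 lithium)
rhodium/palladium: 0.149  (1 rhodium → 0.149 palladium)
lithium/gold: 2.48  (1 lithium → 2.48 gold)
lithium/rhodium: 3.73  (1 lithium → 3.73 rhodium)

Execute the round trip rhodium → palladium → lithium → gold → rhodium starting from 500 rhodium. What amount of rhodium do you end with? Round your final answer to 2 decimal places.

500 rhodium × 0.149 = 74.5 palladium
74.5 palladium × 1.59 = 118.455 lithium
118.455 lithium × 2.48 = 293.7684 gold
293.7684 gold × 1.42 = 417.151128 rhodium

417.15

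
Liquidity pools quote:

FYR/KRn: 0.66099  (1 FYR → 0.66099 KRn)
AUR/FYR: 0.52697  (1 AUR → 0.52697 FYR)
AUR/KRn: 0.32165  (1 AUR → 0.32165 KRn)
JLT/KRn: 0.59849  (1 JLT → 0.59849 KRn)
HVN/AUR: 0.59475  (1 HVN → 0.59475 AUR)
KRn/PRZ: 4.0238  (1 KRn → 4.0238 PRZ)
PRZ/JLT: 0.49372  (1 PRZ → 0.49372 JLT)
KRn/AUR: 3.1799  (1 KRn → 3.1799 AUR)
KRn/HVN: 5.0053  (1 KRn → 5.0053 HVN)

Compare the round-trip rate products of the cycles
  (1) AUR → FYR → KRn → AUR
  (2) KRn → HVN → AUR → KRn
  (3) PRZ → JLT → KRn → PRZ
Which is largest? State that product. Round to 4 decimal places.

(1) 0.52697 × 0.66099 × 3.1799 = 1.10763
(2) 5.0053 × 0.59475 × 0.32165 = 0.95752
(3) 0.49372 × 0.59849 × 4.0238 = 1.18898
Highest is cycle (3) at 1.1890 (>1, arbitrage).

1.1890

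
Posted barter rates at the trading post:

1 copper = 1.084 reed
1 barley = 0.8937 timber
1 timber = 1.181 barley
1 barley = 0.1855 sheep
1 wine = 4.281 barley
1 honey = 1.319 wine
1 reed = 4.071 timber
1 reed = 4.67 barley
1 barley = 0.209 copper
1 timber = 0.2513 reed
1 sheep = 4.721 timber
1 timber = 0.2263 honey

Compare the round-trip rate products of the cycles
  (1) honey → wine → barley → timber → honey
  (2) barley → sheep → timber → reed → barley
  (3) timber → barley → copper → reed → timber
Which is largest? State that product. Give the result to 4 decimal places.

(1) 1.319 × 4.281 × 0.8937 × 0.2263 = 1.14200
(2) 0.1855 × 4.721 × 0.2513 × 4.67 = 1.02775
(3) 1.181 × 0.209 × 1.084 × 4.071 = 1.08925
Highest is cycle (1) at 1.1420 (>1, arbitrage).

1.1420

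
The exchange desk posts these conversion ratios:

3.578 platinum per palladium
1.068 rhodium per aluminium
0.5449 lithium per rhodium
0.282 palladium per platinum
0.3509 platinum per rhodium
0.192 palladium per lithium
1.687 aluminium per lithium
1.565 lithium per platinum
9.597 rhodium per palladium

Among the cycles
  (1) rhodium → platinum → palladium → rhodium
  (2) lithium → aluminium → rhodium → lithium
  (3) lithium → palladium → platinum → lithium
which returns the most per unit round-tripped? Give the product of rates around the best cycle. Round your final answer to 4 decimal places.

1.0751

(1) 0.3509 × 0.282 × 9.597 = 0.94966
(2) 1.687 × 1.068 × 0.5449 = 0.98176
(3) 0.192 × 3.578 × 1.565 = 1.07512
Highest is cycle (3) at 1.0751 (>1, arbitrage).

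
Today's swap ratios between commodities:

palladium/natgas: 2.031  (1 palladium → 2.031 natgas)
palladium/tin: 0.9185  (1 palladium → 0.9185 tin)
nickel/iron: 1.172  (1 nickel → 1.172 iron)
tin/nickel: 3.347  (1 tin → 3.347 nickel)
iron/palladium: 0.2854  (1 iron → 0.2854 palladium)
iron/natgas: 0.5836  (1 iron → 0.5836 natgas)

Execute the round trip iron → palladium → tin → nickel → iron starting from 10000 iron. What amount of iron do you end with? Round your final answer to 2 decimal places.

10282.92

10000 iron × 0.2854 = 2854 palladium
2854 palladium × 0.9185 = 2621.399 tin
2621.399 tin × 3.347 = 8773.822453 nickel
8773.822453 nickel × 1.172 = 10282.919914916 iron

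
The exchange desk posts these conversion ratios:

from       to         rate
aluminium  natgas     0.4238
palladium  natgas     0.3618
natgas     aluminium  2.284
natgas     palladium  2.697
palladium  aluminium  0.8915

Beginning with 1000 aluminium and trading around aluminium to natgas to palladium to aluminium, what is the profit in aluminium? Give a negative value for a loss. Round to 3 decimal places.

1000 aluminium × 0.4238 = 423.8 natgas
423.8 natgas × 2.697 = 1142.9886 palladium
1142.9886 palladium × 0.8915 = 1018.9743369 aluminium
Net change: 1018.9743369 − 1000 = 18.9743369 aluminium

18.974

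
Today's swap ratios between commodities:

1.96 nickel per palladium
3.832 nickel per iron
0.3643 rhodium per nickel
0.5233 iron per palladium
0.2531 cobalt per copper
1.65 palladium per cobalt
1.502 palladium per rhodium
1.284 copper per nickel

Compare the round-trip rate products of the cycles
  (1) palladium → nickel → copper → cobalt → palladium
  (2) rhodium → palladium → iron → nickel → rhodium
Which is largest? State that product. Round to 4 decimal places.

(1) 1.96 × 1.284 × 0.2531 × 1.65 = 1.05099
(2) 1.502 × 0.5233 × 3.832 × 0.3643 = 1.09725
Highest is cycle (2) at 1.0972 (>1, arbitrage).

1.0972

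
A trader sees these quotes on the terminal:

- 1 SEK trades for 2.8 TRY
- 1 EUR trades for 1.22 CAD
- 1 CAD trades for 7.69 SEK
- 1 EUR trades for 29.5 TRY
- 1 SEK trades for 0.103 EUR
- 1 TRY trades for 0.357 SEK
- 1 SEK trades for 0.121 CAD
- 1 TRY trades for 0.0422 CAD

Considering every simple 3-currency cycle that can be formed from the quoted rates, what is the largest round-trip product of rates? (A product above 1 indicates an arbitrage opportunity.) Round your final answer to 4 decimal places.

1.0847

TRY→SEK→EUR→TRY: 0.357 × 0.103 × 29.5 = 1.08474
EUR→CAD→SEK→EUR: 1.22 × 7.69 × 0.103 = 0.96633
TRY→CAD→SEK→TRY: 0.0422 × 7.69 × 2.8 = 0.90865
Maximum is TRY→SEK→EUR→TRY at 1.0847; arbitrage exists.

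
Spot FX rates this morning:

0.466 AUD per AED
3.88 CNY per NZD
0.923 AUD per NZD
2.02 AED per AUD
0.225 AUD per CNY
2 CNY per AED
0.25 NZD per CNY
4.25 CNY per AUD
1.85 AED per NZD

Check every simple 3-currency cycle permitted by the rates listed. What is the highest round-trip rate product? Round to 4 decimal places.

0.9807

NZD→AUD→CNY→NZD: 0.923 × 4.25 × 0.25 = 0.98069
NZD→AED→CNY→NZD: 1.85 × 2 × 0.25 = 0.92500
CNY→AUD→AED→CNY: 0.225 × 2.02 × 2 = 0.90900
Maximum is NZD→AUD→CNY→NZD at 0.9807; no arbitrage — every cycle loses value.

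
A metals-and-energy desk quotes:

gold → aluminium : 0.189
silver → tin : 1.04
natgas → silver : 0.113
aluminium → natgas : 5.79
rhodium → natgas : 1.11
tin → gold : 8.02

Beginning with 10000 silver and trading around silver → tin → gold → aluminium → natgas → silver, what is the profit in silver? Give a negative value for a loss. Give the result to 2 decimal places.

313.99

10000 silver × 1.04 = 10400 tin
10400 tin × 8.02 = 83408 gold
83408 gold × 0.189 = 15764.112 aluminium
15764.112 aluminium × 5.79 = 91274.20848 natgas
91274.20848 natgas × 0.113 = 10313.98555824 silver
Net change: 10313.98555824 − 10000 = 313.98555824 silver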